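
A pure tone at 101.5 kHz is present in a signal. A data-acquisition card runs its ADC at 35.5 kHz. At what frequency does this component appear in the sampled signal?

101.5 kHz mod fs = 30.5 kHz.
30.5 kHz > fs/2 = 17.75 kHz, folds to fs − 30.5 kHz = 5 kHz.

5 kHz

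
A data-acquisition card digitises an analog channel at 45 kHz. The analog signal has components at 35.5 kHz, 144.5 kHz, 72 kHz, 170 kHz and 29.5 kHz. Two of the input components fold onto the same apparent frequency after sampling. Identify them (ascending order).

fs/2 = 22.5 kHz.
35.5 kHz > fs/2 = 22.5 kHz, folds to fs − 35.5 kHz = 9.5 kHz.
144.5 kHz mod fs = 9.5 kHz.
9.5 kHz ≤ fs/2 = 22.5 kHz, appears at 9.5 kHz.
72 kHz mod fs = 27 kHz.
27 kHz > fs/2 = 22.5 kHz, folds to fs − 27 kHz = 18 kHz.
170 kHz mod fs = 35 kHz.
35 kHz > fs/2 = 22.5 kHz, folds to fs − 35 kHz = 10 kHz.
29.5 kHz > fs/2 = 22.5 kHz, folds to fs − 29.5 kHz = 15.5 kHz.
35.5 kHz and 144.5 kHz both map to 9.5 kHz.

35.5 kHz, 144.5 kHz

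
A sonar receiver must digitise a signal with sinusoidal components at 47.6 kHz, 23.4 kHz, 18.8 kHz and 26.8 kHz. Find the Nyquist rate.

95.2 kHz

Highest-frequency component: 47.6 kHz.
Nyquist rate = 2 × 47.6 kHz = 95.2 kHz.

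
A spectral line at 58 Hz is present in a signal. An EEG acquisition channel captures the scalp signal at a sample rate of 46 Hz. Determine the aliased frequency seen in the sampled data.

58 Hz mod fs = 12 Hz.
12 Hz ≤ fs/2 = 23 Hz, appears at 12 Hz.

12 Hz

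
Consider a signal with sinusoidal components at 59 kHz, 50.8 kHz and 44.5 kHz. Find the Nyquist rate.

118 kHz

Highest-frequency component: 59 kHz.
Nyquist rate = 2 × 59 kHz = 118 kHz.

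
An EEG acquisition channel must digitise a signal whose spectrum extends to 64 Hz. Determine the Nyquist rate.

Nyquist rate = 2 × 64 Hz = 128 Hz.

128 Hz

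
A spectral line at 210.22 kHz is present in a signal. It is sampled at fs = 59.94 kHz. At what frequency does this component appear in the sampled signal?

29.54 kHz

210.22 kHz mod fs = 30.4 kHz.
30.4 kHz > fs/2 = 29.97 kHz, folds to fs − 30.4 kHz = 29.54 kHz.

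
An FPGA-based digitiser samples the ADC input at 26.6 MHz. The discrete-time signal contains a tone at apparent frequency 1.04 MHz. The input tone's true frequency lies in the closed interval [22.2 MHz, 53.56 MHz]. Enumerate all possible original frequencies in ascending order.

25.56 MHz, 27.64 MHz, 52.16 MHz

Frequencies that alias to 1.04 MHz are k·fs ± 1.04 MHz for integer k ≥ 0.
k=0: 1.04 MHz.
k=1: 25.56 MHz, 27.64 MHz.
k=2: 52.16 MHz, 54.24 MHz.
k=3: 78.76 MHz, 80.84 MHz.
Within [22.2 MHz, 53.56 MHz]: 25.56 MHz, 27.64 MHz, 52.16 MHz.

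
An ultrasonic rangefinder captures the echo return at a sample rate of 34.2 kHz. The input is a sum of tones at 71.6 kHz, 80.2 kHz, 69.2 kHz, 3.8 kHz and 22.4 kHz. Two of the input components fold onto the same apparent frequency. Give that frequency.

11.8 kHz

fs/2 = 17.1 kHz.
71.6 kHz mod fs = 3.2 kHz.
3.2 kHz ≤ fs/2 = 17.1 kHz, appears at 3.2 kHz.
80.2 kHz mod fs = 11.8 kHz.
11.8 kHz ≤ fs/2 = 17.1 kHz, appears at 11.8 kHz.
69.2 kHz mod fs = 0.8 kHz.
0.8 kHz ≤ fs/2 = 17.1 kHz, appears at 0.8 kHz.
3.8 kHz ≤ fs/2 = 17.1 kHz, passes unchanged.
22.4 kHz > fs/2 = 17.1 kHz, folds to fs − 22.4 kHz = 11.8 kHz.
22.4 kHz and 80.2 kHz both map to 11.8 kHz.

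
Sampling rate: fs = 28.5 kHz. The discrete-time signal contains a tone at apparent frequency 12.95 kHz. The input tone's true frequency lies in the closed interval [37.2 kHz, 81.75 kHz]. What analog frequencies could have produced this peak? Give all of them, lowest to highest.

Frequencies that alias to 12.95 kHz are k·fs ± 12.95 kHz for integer k ≥ 0.
k=0: 12.95 kHz.
k=1: 15.55 kHz, 41.45 kHz.
k=2: 44.05 kHz, 69.95 kHz.
k=3: 72.55 kHz, 98.45 kHz.
k=4: 101.05 kHz, 126.95 kHz.
Within [37.2 kHz, 81.75 kHz]: 41.45 kHz, 44.05 kHz, 69.95 kHz, 72.55 kHz.

41.45 kHz, 44.05 kHz, 69.95 kHz, 72.55 kHz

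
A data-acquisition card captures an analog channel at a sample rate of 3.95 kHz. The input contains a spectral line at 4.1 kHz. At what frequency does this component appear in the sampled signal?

0.15 kHz

4.1 kHz mod fs = 0.15 kHz.
0.15 kHz ≤ fs/2 = 1.975 kHz, appears at 0.15 kHz.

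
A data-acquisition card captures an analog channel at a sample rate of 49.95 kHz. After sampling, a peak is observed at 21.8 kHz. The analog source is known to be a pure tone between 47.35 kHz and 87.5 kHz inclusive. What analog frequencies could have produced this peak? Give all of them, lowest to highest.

71.75 kHz, 78.1 kHz

Frequencies that alias to 21.8 kHz are k·fs ± 21.8 kHz for integer k ≥ 0.
k=0: 21.8 kHz.
k=1: 28.15 kHz, 71.75 kHz.
k=2: 78.1 kHz, 121.7 kHz.
k=3: 128.05 kHz, 171.65 kHz.
Within [47.35 kHz, 87.5 kHz]: 71.75 kHz, 78.1 kHz.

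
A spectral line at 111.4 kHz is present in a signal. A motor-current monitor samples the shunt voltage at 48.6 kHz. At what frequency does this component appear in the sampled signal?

14.2 kHz

111.4 kHz mod fs = 14.2 kHz.
14.2 kHz ≤ fs/2 = 24.3 kHz, appears at 14.2 kHz.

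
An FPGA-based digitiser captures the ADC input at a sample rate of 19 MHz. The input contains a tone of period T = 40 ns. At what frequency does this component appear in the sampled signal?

T = 40 ns → f = 1/T = 25 MHz.
25 MHz mod fs = 6 MHz.
6 MHz ≤ fs/2 = 9.5 MHz, appears at 6 MHz.

6 MHz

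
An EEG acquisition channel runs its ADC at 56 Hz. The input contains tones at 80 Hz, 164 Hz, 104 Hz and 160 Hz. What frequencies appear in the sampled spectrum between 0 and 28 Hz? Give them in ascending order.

fs/2 = 28 Hz.
80 Hz mod fs = 24 Hz.
24 Hz ≤ fs/2 = 28 Hz, appears at 24 Hz.
164 Hz mod fs = 52 Hz.
52 Hz > fs/2 = 28 Hz, folds to fs − 52 Hz = 4 Hz.
104 Hz mod fs = 48 Hz.
48 Hz > fs/2 = 28 Hz, folds to fs − 48 Hz = 8 Hz.
160 Hz mod fs = 48 Hz.
48 Hz > fs/2 = 28 Hz, folds to fs − 48 Hz = 8 Hz.
Distinct values: {4 Hz, 8 Hz, 24 Hz}.

4 Hz, 8 Hz, 24 Hz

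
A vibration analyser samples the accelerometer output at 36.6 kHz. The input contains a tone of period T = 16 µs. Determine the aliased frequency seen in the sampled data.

10.7 kHz

T = 16 µs → f = 1/T = 62.5 kHz.
62.5 kHz mod fs = 25.9 kHz.
25.9 kHz > fs/2 = 18.3 kHz, folds to fs − 25.9 kHz = 10.7 kHz.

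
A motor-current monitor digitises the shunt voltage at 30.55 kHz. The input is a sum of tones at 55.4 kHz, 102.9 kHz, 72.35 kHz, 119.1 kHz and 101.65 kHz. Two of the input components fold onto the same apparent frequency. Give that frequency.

fs/2 = 15.275 kHz.
55.4 kHz mod fs = 24.85 kHz.
24.85 kHz > fs/2 = 15.275 kHz, folds to fs − 24.85 kHz = 5.7 kHz.
102.9 kHz mod fs = 11.25 kHz.
11.25 kHz ≤ fs/2 = 15.275 kHz, appears at 11.25 kHz.
72.35 kHz mod fs = 11.25 kHz.
11.25 kHz ≤ fs/2 = 15.275 kHz, appears at 11.25 kHz.
119.1 kHz mod fs = 27.45 kHz.
27.45 kHz > fs/2 = 15.275 kHz, folds to fs − 27.45 kHz = 3.1 kHz.
101.65 kHz mod fs = 10 kHz.
10 kHz ≤ fs/2 = 15.275 kHz, appears at 10 kHz.
72.35 kHz and 102.9 kHz both map to 11.25 kHz.

11.25 kHz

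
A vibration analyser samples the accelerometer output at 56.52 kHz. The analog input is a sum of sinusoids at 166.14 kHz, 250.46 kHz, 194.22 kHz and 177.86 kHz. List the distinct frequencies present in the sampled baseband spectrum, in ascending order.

fs/2 = 28.26 kHz.
166.14 kHz mod fs = 53.1 kHz.
53.1 kHz > fs/2 = 28.26 kHz, folds to fs − 53.1 kHz = 3.42 kHz.
250.46 kHz mod fs = 24.38 kHz.
24.38 kHz ≤ fs/2 = 28.26 kHz, appears at 24.38 kHz.
194.22 kHz mod fs = 24.66 kHz.
24.66 kHz ≤ fs/2 = 28.26 kHz, appears at 24.66 kHz.
177.86 kHz mod fs = 8.3 kHz.
8.3 kHz ≤ fs/2 = 28.26 kHz, appears at 8.3 kHz.
Distinct values: {3.42 kHz, 8.3 kHz, 24.38 kHz, 24.66 kHz}.

3.42 kHz, 8.3 kHz, 24.38 kHz, 24.66 kHz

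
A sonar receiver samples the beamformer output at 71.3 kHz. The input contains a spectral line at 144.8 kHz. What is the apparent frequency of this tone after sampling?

2.2 kHz

144.8 kHz mod fs = 2.2 kHz.
2.2 kHz ≤ fs/2 = 35.65 kHz, appears at 2.2 kHz.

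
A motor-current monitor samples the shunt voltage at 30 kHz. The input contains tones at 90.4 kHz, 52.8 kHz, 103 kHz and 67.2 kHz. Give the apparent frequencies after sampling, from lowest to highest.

0.4 kHz, 7.2 kHz, 13 kHz

fs/2 = 15 kHz.
90.4 kHz mod fs = 0.4 kHz.
0.4 kHz ≤ fs/2 = 15 kHz, appears at 0.4 kHz.
52.8 kHz mod fs = 22.8 kHz.
22.8 kHz > fs/2 = 15 kHz, folds to fs − 22.8 kHz = 7.2 kHz.
103 kHz mod fs = 13 kHz.
13 kHz ≤ fs/2 = 15 kHz, appears at 13 kHz.
67.2 kHz mod fs = 7.2 kHz.
7.2 kHz ≤ fs/2 = 15 kHz, appears at 7.2 kHz.
Distinct values: {0.4 kHz, 7.2 kHz, 13 kHz}.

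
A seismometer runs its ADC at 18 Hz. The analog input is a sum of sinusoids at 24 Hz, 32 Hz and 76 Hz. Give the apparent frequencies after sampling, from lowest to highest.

4 Hz, 6 Hz

fs/2 = 9 Hz.
24 Hz mod fs = 6 Hz.
6 Hz ≤ fs/2 = 9 Hz, appears at 6 Hz.
32 Hz mod fs = 14 Hz.
14 Hz > fs/2 = 9 Hz, folds to fs − 14 Hz = 4 Hz.
76 Hz mod fs = 4 Hz.
4 Hz ≤ fs/2 = 9 Hz, appears at 4 Hz.
Distinct values: {4 Hz, 6 Hz}.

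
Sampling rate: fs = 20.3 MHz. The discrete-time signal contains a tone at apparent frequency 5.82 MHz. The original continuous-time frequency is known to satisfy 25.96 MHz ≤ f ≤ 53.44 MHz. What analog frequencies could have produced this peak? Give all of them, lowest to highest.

Frequencies that alias to 5.82 MHz are k·fs ± 5.82 MHz for integer k ≥ 0.
k=0: 5.82 MHz.
k=1: 14.48 MHz, 26.12 MHz.
k=2: 34.78 MHz, 46.42 MHz.
k=3: 55.08 MHz, 66.72 MHz.
Within [25.96 MHz, 53.44 MHz]: 26.12 MHz, 34.78 MHz, 46.42 MHz.

26.12 MHz, 34.78 MHz, 46.42 MHz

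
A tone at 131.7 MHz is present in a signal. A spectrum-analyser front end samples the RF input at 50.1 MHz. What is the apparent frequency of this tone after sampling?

18.6 MHz

131.7 MHz mod fs = 31.5 MHz.
31.5 MHz > fs/2 = 25.05 MHz, folds to fs − 31.5 MHz = 18.6 MHz.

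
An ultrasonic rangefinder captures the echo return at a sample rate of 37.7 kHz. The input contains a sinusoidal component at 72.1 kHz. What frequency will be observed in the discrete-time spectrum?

3.3 kHz

72.1 kHz mod fs = 34.4 kHz.
34.4 kHz > fs/2 = 18.85 kHz, folds to fs − 34.4 kHz = 3.3 kHz.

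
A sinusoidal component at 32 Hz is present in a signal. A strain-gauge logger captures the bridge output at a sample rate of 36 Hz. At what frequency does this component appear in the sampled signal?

32 Hz > fs/2 = 18 Hz, folds to fs − 32 Hz = 4 Hz.

4 Hz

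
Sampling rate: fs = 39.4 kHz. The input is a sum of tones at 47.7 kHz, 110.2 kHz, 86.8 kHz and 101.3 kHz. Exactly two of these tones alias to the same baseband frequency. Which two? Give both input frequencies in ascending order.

86.8 kHz, 110.2 kHz

fs/2 = 19.7 kHz.
47.7 kHz mod fs = 8.3 kHz.
8.3 kHz ≤ fs/2 = 19.7 kHz, appears at 8.3 kHz.
110.2 kHz mod fs = 31.4 kHz.
31.4 kHz > fs/2 = 19.7 kHz, folds to fs − 31.4 kHz = 8 kHz.
86.8 kHz mod fs = 8 kHz.
8 kHz ≤ fs/2 = 19.7 kHz, appears at 8 kHz.
101.3 kHz mod fs = 22.5 kHz.
22.5 kHz > fs/2 = 19.7 kHz, folds to fs − 22.5 kHz = 16.9 kHz.
86.8 kHz and 110.2 kHz both map to 8 kHz.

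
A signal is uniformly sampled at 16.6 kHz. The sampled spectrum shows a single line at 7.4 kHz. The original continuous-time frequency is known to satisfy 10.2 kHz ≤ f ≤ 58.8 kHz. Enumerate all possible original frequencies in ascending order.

24 kHz, 25.8 kHz, 40.6 kHz, 42.4 kHz, 57.2 kHz

Frequencies that alias to 7.4 kHz are k·fs ± 7.4 kHz for integer k ≥ 0.
k=0: 7.4 kHz.
k=1: 9.2 kHz, 24 kHz.
k=2: 25.8 kHz, 40.6 kHz.
k=3: 42.4 kHz, 57.2 kHz.
k=4: 59 kHz, 73.8 kHz.
Within [10.2 kHz, 58.8 kHz]: 24 kHz, 25.8 kHz, 40.6 kHz, 42.4 kHz, 57.2 kHz.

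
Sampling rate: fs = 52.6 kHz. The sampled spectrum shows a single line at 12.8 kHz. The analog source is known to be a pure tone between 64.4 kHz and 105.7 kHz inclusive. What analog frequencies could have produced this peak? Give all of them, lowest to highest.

Frequencies that alias to 12.8 kHz are k·fs ± 12.8 kHz for integer k ≥ 0.
k=0: 12.8 kHz.
k=1: 39.8 kHz, 65.4 kHz.
k=2: 92.4 kHz, 118 kHz.
k=3: 145 kHz, 170.6 kHz.
Within [64.4 kHz, 105.7 kHz]: 65.4 kHz, 92.4 kHz.

65.4 kHz, 92.4 kHz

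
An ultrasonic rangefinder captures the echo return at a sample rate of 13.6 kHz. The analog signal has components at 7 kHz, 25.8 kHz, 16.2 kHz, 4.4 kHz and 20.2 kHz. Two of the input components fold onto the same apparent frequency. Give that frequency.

6.6 kHz

fs/2 = 6.8 kHz.
7 kHz > fs/2 = 6.8 kHz, folds to fs − 7 kHz = 6.6 kHz.
25.8 kHz mod fs = 12.2 kHz.
12.2 kHz > fs/2 = 6.8 kHz, folds to fs − 12.2 kHz = 1.4 kHz.
16.2 kHz mod fs = 2.6 kHz.
2.6 kHz ≤ fs/2 = 6.8 kHz, appears at 2.6 kHz.
4.4 kHz ≤ fs/2 = 6.8 kHz, passes unchanged.
20.2 kHz mod fs = 6.6 kHz.
6.6 kHz ≤ fs/2 = 6.8 kHz, appears at 6.6 kHz.
7 kHz and 20.2 kHz both map to 6.6 kHz.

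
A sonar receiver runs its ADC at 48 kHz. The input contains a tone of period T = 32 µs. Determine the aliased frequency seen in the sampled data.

16.75 kHz

T = 32 µs → f = 1/T = 31.25 kHz.
31.25 kHz > fs/2 = 24 kHz, folds to fs − 31.25 kHz = 16.75 kHz.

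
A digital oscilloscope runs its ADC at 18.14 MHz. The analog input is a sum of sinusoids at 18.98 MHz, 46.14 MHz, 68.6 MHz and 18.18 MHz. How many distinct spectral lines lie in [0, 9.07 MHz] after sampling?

4

fs/2 = 9.07 MHz.
18.98 MHz mod fs = 0.84 MHz.
0.84 MHz ≤ fs/2 = 9.07 MHz, appears at 0.84 MHz.
46.14 MHz mod fs = 9.86 MHz.
9.86 MHz > fs/2 = 9.07 MHz, folds to fs − 9.86 MHz = 8.28 MHz.
68.6 MHz mod fs = 14.18 MHz.
14.18 MHz > fs/2 = 9.07 MHz, folds to fs − 14.18 MHz = 3.96 MHz.
18.18 MHz mod fs = 0.04 MHz.
0.04 MHz ≤ fs/2 = 9.07 MHz, appears at 0.04 MHz.
Distinct values: {0.04 MHz, 0.84 MHz, 3.96 MHz, 8.28 MHz} → 4.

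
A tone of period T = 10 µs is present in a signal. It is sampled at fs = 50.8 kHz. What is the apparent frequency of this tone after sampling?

T = 10 µs → f = 1/T = 100 kHz.
100 kHz mod fs = 49.2 kHz.
49.2 kHz > fs/2 = 25.4 kHz, folds to fs − 49.2 kHz = 1.6 kHz.

1.6 kHz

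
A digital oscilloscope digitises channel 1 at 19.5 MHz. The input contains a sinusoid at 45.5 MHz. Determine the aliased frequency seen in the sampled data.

45.5 MHz mod fs = 6.5 MHz.
6.5 MHz ≤ fs/2 = 9.75 MHz, appears at 6.5 MHz.

6.5 MHz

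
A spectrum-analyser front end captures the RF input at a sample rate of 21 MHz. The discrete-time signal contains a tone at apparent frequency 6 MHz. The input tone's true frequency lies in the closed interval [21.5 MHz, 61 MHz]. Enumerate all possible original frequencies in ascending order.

27 MHz, 36 MHz, 48 MHz, 57 MHz

Frequencies that alias to 6 MHz are k·fs ± 6 MHz for integer k ≥ 0.
k=0: 6 MHz.
k=1: 15 MHz, 27 MHz.
k=2: 36 MHz, 48 MHz.
k=3: 57 MHz, 69 MHz.
k=4: 78 MHz, 90 MHz.
Within [21.5 MHz, 61 MHz]: 27 MHz, 36 MHz, 48 MHz, 57 MHz.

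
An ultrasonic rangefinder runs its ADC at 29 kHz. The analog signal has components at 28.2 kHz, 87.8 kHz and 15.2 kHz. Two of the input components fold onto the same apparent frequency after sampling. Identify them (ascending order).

28.2 kHz, 87.8 kHz

fs/2 = 14.5 kHz.
28.2 kHz > fs/2 = 14.5 kHz, folds to fs − 28.2 kHz = 0.8 kHz.
87.8 kHz mod fs = 0.8 kHz.
0.8 kHz ≤ fs/2 = 14.5 kHz, appears at 0.8 kHz.
15.2 kHz > fs/2 = 14.5 kHz, folds to fs − 15.2 kHz = 13.8 kHz.
28.2 kHz and 87.8 kHz both map to 0.8 kHz.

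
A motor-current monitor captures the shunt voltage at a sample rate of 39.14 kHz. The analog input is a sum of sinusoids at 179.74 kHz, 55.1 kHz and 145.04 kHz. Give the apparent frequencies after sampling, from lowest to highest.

fs/2 = 19.57 kHz.
179.74 kHz mod fs = 23.18 kHz.
23.18 kHz > fs/2 = 19.57 kHz, folds to fs − 23.18 kHz = 15.96 kHz.
55.1 kHz mod fs = 15.96 kHz.
15.96 kHz ≤ fs/2 = 19.57 kHz, appears at 15.96 kHz.
145.04 kHz mod fs = 27.62 kHz.
27.62 kHz > fs/2 = 19.57 kHz, folds to fs − 27.62 kHz = 11.52 kHz.
Distinct values: {11.52 kHz, 15.96 kHz}.

11.52 kHz, 15.96 kHz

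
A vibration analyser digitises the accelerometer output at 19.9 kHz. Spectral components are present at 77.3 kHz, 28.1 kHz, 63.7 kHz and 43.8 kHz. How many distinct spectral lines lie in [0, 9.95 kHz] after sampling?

fs/2 = 9.95 kHz.
77.3 kHz mod fs = 17.6 kHz.
17.6 kHz > fs/2 = 9.95 kHz, folds to fs − 17.6 kHz = 2.3 kHz.
28.1 kHz mod fs = 8.2 kHz.
8.2 kHz ≤ fs/2 = 9.95 kHz, appears at 8.2 kHz.
63.7 kHz mod fs = 4 kHz.
4 kHz ≤ fs/2 = 9.95 kHz, appears at 4 kHz.
43.8 kHz mod fs = 4 kHz.
4 kHz ≤ fs/2 = 9.95 kHz, appears at 4 kHz.
Distinct values: {2.3 kHz, 4 kHz, 8.2 kHz} → 3.

3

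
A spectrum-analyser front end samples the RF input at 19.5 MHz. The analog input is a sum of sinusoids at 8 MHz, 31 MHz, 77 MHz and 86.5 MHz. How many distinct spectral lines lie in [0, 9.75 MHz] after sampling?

fs/2 = 9.75 MHz.
8 MHz ≤ fs/2 = 9.75 MHz, passes unchanged.
31 MHz mod fs = 11.5 MHz.
11.5 MHz > fs/2 = 9.75 MHz, folds to fs − 11.5 MHz = 8 MHz.
77 MHz mod fs = 18.5 MHz.
18.5 MHz > fs/2 = 9.75 MHz, folds to fs − 18.5 MHz = 1 MHz.
86.5 MHz mod fs = 8.5 MHz.
8.5 MHz ≤ fs/2 = 9.75 MHz, appears at 8.5 MHz.
Distinct values: {1 MHz, 8 MHz, 8.5 MHz} → 3.

3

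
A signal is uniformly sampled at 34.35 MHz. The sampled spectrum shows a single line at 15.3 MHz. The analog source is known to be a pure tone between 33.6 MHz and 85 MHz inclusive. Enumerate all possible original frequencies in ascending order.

Frequencies that alias to 15.3 MHz are k·fs ± 15.3 MHz for integer k ≥ 0.
k=0: 15.3 MHz.
k=1: 19.05 MHz, 49.65 MHz.
k=2: 53.4 MHz, 84 MHz.
k=3: 87.75 MHz, 118.35 MHz.
Within [33.6 MHz, 85 MHz]: 49.65 MHz, 53.4 MHz, 84 MHz.

49.65 MHz, 53.4 MHz, 84 MHz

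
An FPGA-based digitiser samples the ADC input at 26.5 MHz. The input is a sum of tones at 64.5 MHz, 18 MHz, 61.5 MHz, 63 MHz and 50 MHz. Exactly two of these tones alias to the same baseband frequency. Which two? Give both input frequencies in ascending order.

fs/2 = 13.25 MHz.
64.5 MHz mod fs = 11.5 MHz.
11.5 MHz ≤ fs/2 = 13.25 MHz, appears at 11.5 MHz.
18 MHz > fs/2 = 13.25 MHz, folds to fs − 18 MHz = 8.5 MHz.
61.5 MHz mod fs = 8.5 MHz.
8.5 MHz ≤ fs/2 = 13.25 MHz, appears at 8.5 MHz.
63 MHz mod fs = 10 MHz.
10 MHz ≤ fs/2 = 13.25 MHz, appears at 10 MHz.
50 MHz mod fs = 23.5 MHz.
23.5 MHz > fs/2 = 13.25 MHz, folds to fs − 23.5 MHz = 3 MHz.
18 MHz and 61.5 MHz both map to 8.5 MHz.

18 MHz, 61.5 MHz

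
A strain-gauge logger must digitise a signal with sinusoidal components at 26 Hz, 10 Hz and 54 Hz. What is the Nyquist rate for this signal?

108 Hz

Highest-frequency component: 54 Hz.
Nyquist rate = 2 × 54 Hz = 108 Hz.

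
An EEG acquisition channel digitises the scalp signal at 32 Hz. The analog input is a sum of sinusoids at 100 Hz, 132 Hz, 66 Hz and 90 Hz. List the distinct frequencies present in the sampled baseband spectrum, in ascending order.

fs/2 = 16 Hz.
100 Hz mod fs = 4 Hz.
4 Hz ≤ fs/2 = 16 Hz, appears at 4 Hz.
132 Hz mod fs = 4 Hz.
4 Hz ≤ fs/2 = 16 Hz, appears at 4 Hz.
66 Hz mod fs = 2 Hz.
2 Hz ≤ fs/2 = 16 Hz, appears at 2 Hz.
90 Hz mod fs = 26 Hz.
26 Hz > fs/2 = 16 Hz, folds to fs − 26 Hz = 6 Hz.
Distinct values: {2 Hz, 4 Hz, 6 Hz}.

2 Hz, 4 Hz, 6 Hz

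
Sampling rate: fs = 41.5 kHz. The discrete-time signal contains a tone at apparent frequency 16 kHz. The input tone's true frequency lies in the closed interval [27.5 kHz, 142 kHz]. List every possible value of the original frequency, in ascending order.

Frequencies that alias to 16 kHz are k·fs ± 16 kHz for integer k ≥ 0.
k=0: 16 kHz.
k=1: 25.5 kHz, 57.5 kHz.
k=2: 67 kHz, 99 kHz.
k=3: 108.5 kHz, 140.5 kHz.
k=4: 150 kHz, 182 kHz.
Within [27.5 kHz, 142 kHz]: 57.5 kHz, 67 kHz, 99 kHz, 108.5 kHz, 140.5 kHz.

57.5 kHz, 67 kHz, 99 kHz, 108.5 kHz, 140.5 kHz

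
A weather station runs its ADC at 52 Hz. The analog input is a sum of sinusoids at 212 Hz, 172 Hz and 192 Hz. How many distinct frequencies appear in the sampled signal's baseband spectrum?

2

fs/2 = 26 Hz.
212 Hz mod fs = 4 Hz.
4 Hz ≤ fs/2 = 26 Hz, appears at 4 Hz.
172 Hz mod fs = 16 Hz.
16 Hz ≤ fs/2 = 26 Hz, appears at 16 Hz.
192 Hz mod fs = 36 Hz.
36 Hz > fs/2 = 26 Hz, folds to fs − 36 Hz = 16 Hz.
Distinct values: {4 Hz, 16 Hz} → 2.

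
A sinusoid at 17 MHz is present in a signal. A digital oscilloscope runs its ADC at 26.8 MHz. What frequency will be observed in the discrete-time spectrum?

17 MHz > fs/2 = 13.4 MHz, folds to fs − 17 MHz = 9.8 MHz.

9.8 MHz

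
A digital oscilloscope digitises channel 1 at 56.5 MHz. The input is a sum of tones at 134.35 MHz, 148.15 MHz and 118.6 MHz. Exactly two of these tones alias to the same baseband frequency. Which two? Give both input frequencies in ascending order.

134.35 MHz, 148.15 MHz

fs/2 = 28.25 MHz.
134.35 MHz mod fs = 21.35 MHz.
21.35 MHz ≤ fs/2 = 28.25 MHz, appears at 21.35 MHz.
148.15 MHz mod fs = 35.15 MHz.
35.15 MHz > fs/2 = 28.25 MHz, folds to fs − 35.15 MHz = 21.35 MHz.
118.6 MHz mod fs = 5.6 MHz.
5.6 MHz ≤ fs/2 = 28.25 MHz, appears at 5.6 MHz.
134.35 MHz and 148.15 MHz both map to 21.35 MHz.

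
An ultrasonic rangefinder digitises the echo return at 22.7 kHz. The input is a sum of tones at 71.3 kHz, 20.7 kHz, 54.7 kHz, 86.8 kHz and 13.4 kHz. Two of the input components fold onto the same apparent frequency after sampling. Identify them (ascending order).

13.4 kHz, 54.7 kHz

fs/2 = 11.35 kHz.
71.3 kHz mod fs = 3.2 kHz.
3.2 kHz ≤ fs/2 = 11.35 kHz, appears at 3.2 kHz.
20.7 kHz > fs/2 = 11.35 kHz, folds to fs − 20.7 kHz = 2 kHz.
54.7 kHz mod fs = 9.3 kHz.
9.3 kHz ≤ fs/2 = 11.35 kHz, appears at 9.3 kHz.
86.8 kHz mod fs = 18.7 kHz.
18.7 kHz > fs/2 = 11.35 kHz, folds to fs − 18.7 kHz = 4 kHz.
13.4 kHz > fs/2 = 11.35 kHz, folds to fs − 13.4 kHz = 9.3 kHz.
13.4 kHz and 54.7 kHz both map to 9.3 kHz.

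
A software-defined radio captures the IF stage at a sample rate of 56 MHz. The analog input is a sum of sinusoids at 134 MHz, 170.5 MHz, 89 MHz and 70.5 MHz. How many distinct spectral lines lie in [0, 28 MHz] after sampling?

fs/2 = 28 MHz.
134 MHz mod fs = 22 MHz.
22 MHz ≤ fs/2 = 28 MHz, appears at 22 MHz.
170.5 MHz mod fs = 2.5 MHz.
2.5 MHz ≤ fs/2 = 28 MHz, appears at 2.5 MHz.
89 MHz mod fs = 33 MHz.
33 MHz > fs/2 = 28 MHz, folds to fs − 33 MHz = 23 MHz.
70.5 MHz mod fs = 14.5 MHz.
14.5 MHz ≤ fs/2 = 28 MHz, appears at 14.5 MHz.
Distinct values: {2.5 MHz, 14.5 MHz, 22 MHz, 23 MHz} → 4.

4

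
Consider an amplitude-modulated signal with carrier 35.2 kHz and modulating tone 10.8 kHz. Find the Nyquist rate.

92 kHz

AM sidebands sit at fc ± fm = 24.4 kHz and 46 kHz.
Highest-frequency component: 46 kHz.
Nyquist rate = 2 × 46 kHz = 92 kHz.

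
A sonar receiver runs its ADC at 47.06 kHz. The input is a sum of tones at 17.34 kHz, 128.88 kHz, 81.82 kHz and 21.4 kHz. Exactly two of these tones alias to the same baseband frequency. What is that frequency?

12.3 kHz

fs/2 = 23.53 kHz.
17.34 kHz ≤ fs/2 = 23.53 kHz, passes unchanged.
128.88 kHz mod fs = 34.76 kHz.
34.76 kHz > fs/2 = 23.53 kHz, folds to fs − 34.76 kHz = 12.3 kHz.
81.82 kHz mod fs = 34.76 kHz.
34.76 kHz > fs/2 = 23.53 kHz, folds to fs − 34.76 kHz = 12.3 kHz.
21.4 kHz ≤ fs/2 = 23.53 kHz, passes unchanged.
81.82 kHz and 128.88 kHz both map to 12.3 kHz.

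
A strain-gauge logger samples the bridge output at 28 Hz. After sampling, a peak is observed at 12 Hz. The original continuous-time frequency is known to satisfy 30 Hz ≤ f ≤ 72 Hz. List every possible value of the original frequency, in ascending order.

Frequencies that alias to 12 Hz are k·fs ± 12 Hz for integer k ≥ 0.
k=0: 12 Hz.
k=1: 16 Hz, 40 Hz.
k=2: 44 Hz, 68 Hz.
k=3: 72 Hz, 96 Hz.
k=4: 100 Hz, 124 Hz.
Within [30 Hz, 72 Hz]: 40 Hz, 44 Hz, 68 Hz, 72 Hz.

40 Hz, 44 Hz, 68 Hz, 72 Hz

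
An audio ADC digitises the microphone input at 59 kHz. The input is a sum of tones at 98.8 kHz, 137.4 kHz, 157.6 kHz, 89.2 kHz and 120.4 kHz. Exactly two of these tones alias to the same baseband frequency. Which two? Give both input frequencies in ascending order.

137.4 kHz, 157.6 kHz

fs/2 = 29.5 kHz.
98.8 kHz mod fs = 39.8 kHz.
39.8 kHz > fs/2 = 29.5 kHz, folds to fs − 39.8 kHz = 19.2 kHz.
137.4 kHz mod fs = 19.4 kHz.
19.4 kHz ≤ fs/2 = 29.5 kHz, appears at 19.4 kHz.
157.6 kHz mod fs = 39.6 kHz.
39.6 kHz > fs/2 = 29.5 kHz, folds to fs − 39.6 kHz = 19.4 kHz.
89.2 kHz mod fs = 30.2 kHz.
30.2 kHz > fs/2 = 29.5 kHz, folds to fs − 30.2 kHz = 28.8 kHz.
120.4 kHz mod fs = 2.4 kHz.
2.4 kHz ≤ fs/2 = 29.5 kHz, appears at 2.4 kHz.
137.4 kHz and 157.6 kHz both map to 19.4 kHz.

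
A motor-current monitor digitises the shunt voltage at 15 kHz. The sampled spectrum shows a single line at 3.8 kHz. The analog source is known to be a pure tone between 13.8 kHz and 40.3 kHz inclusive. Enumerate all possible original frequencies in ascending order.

Frequencies that alias to 3.8 kHz are k·fs ± 3.8 kHz for integer k ≥ 0.
k=0: 3.8 kHz.
k=1: 11.2 kHz, 18.8 kHz.
k=2: 26.2 kHz, 33.8 kHz.
k=3: 41.2 kHz, 48.8 kHz.
Within [13.8 kHz, 40.3 kHz]: 18.8 kHz, 26.2 kHz, 33.8 kHz.

18.8 kHz, 26.2 kHz, 33.8 kHz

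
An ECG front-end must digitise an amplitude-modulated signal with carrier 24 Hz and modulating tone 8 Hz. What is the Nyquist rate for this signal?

AM sidebands sit at fc ± fm = 16 Hz and 32 Hz.
Highest-frequency component: 32 Hz.
Nyquist rate = 2 × 32 Hz = 64 Hz.

64 Hz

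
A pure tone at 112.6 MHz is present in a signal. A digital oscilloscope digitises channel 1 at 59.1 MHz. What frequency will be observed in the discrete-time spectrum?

112.6 MHz mod fs = 53.5 MHz.
53.5 MHz > fs/2 = 29.55 MHz, folds to fs − 53.5 MHz = 5.6 MHz.

5.6 MHz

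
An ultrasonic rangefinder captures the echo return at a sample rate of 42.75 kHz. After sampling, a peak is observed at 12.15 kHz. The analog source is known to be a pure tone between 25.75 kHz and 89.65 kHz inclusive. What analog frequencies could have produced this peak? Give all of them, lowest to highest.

30.6 kHz, 54.9 kHz, 73.35 kHz

Frequencies that alias to 12.15 kHz are k·fs ± 12.15 kHz for integer k ≥ 0.
k=0: 12.15 kHz.
k=1: 30.6 kHz, 54.9 kHz.
k=2: 73.35 kHz, 97.65 kHz.
k=3: 116.1 kHz, 140.4 kHz.
Within [25.75 kHz, 89.65 kHz]: 30.6 kHz, 54.9 kHz, 73.35 kHz.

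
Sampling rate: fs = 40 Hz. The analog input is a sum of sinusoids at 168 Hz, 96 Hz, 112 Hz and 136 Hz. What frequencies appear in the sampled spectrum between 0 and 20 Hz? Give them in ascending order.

8 Hz, 16 Hz

fs/2 = 20 Hz.
168 Hz mod fs = 8 Hz.
8 Hz ≤ fs/2 = 20 Hz, appears at 8 Hz.
96 Hz mod fs = 16 Hz.
16 Hz ≤ fs/2 = 20 Hz, appears at 16 Hz.
112 Hz mod fs = 32 Hz.
32 Hz > fs/2 = 20 Hz, folds to fs − 32 Hz = 8 Hz.
136 Hz mod fs = 16 Hz.
16 Hz ≤ fs/2 = 20 Hz, appears at 16 Hz.
Distinct values: {8 Hz, 16 Hz}.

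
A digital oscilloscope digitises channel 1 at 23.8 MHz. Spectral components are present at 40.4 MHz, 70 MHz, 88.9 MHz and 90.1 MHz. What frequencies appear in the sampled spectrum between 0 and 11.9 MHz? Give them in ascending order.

1.4 MHz, 5.1 MHz, 6.3 MHz, 7.2 MHz

fs/2 = 11.9 MHz.
40.4 MHz mod fs = 16.6 MHz.
16.6 MHz > fs/2 = 11.9 MHz, folds to fs − 16.6 MHz = 7.2 MHz.
70 MHz mod fs = 22.4 MHz.
22.4 MHz > fs/2 = 11.9 MHz, folds to fs − 22.4 MHz = 1.4 MHz.
88.9 MHz mod fs = 17.5 MHz.
17.5 MHz > fs/2 = 11.9 MHz, folds to fs − 17.5 MHz = 6.3 MHz.
90.1 MHz mod fs = 18.7 MHz.
18.7 MHz > fs/2 = 11.9 MHz, folds to fs − 18.7 MHz = 5.1 MHz.
Distinct values: {1.4 MHz, 5.1 MHz, 6.3 MHz, 7.2 MHz}.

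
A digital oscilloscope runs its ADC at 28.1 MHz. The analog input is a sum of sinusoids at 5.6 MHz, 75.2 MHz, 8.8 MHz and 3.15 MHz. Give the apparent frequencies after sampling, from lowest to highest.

fs/2 = 14.05 MHz.
5.6 MHz ≤ fs/2 = 14.05 MHz, passes unchanged.
75.2 MHz mod fs = 19 MHz.
19 MHz > fs/2 = 14.05 MHz, folds to fs − 19 MHz = 9.1 MHz.
8.8 MHz ≤ fs/2 = 14.05 MHz, passes unchanged.
3.15 MHz ≤ fs/2 = 14.05 MHz, passes unchanged.
Distinct values: {3.15 MHz, 5.6 MHz, 8.8 MHz, 9.1 MHz}.

3.15 MHz, 5.6 MHz, 8.8 MHz, 9.1 MHz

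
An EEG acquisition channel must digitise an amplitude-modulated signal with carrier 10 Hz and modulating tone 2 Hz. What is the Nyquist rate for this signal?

AM sidebands sit at fc ± fm = 8 Hz and 12 Hz.
Highest-frequency component: 12 Hz.
Nyquist rate = 2 × 12 Hz = 24 Hz.

24 Hz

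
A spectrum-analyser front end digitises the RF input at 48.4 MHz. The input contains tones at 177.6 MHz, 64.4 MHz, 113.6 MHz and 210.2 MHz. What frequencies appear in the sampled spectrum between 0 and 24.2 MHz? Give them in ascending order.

fs/2 = 24.2 MHz.
177.6 MHz mod fs = 32.4 MHz.
32.4 MHz > fs/2 = 24.2 MHz, folds to fs − 32.4 MHz = 16 MHz.
64.4 MHz mod fs = 16 MHz.
16 MHz ≤ fs/2 = 24.2 MHz, appears at 16 MHz.
113.6 MHz mod fs = 16.8 MHz.
16.8 MHz ≤ fs/2 = 24.2 MHz, appears at 16.8 MHz.
210.2 MHz mod fs = 16.6 MHz.
16.6 MHz ≤ fs/2 = 24.2 MHz, appears at 16.6 MHz.
Distinct values: {16 MHz, 16.6 MHz, 16.8 MHz}.

16 MHz, 16.6 MHz, 16.8 MHz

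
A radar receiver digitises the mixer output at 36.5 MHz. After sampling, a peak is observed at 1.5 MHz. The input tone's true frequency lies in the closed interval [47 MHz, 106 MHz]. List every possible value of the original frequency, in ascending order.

71.5 MHz, 74.5 MHz

Frequencies that alias to 1.5 MHz are k·fs ± 1.5 MHz for integer k ≥ 0.
k=0: 1.5 MHz.
k=1: 35 MHz, 38 MHz.
k=2: 71.5 MHz, 74.5 MHz.
k=3: 108 MHz, 111 MHz.
Within [47 MHz, 106 MHz]: 71.5 MHz, 74.5 MHz.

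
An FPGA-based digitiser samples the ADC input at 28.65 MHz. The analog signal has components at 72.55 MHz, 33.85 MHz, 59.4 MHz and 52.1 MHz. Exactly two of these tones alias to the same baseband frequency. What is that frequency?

5.2 MHz

fs/2 = 14.325 MHz.
72.55 MHz mod fs = 15.25 MHz.
15.25 MHz > fs/2 = 14.325 MHz, folds to fs − 15.25 MHz = 13.4 MHz.
33.85 MHz mod fs = 5.2 MHz.
5.2 MHz ≤ fs/2 = 14.325 MHz, appears at 5.2 MHz.
59.4 MHz mod fs = 2.1 MHz.
2.1 MHz ≤ fs/2 = 14.325 MHz, appears at 2.1 MHz.
52.1 MHz mod fs = 23.45 MHz.
23.45 MHz > fs/2 = 14.325 MHz, folds to fs − 23.45 MHz = 5.2 MHz.
33.85 MHz and 52.1 MHz both map to 5.2 MHz.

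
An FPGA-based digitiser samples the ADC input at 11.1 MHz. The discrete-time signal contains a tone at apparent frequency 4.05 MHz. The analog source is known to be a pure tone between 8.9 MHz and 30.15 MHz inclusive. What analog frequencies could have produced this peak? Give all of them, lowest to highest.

Frequencies that alias to 4.05 MHz are k·fs ± 4.05 MHz for integer k ≥ 0.
k=0: 4.05 MHz.
k=1: 7.05 MHz, 15.15 MHz.
k=2: 18.15 MHz, 26.25 MHz.
k=3: 29.25 MHz, 37.35 MHz.
k=4: 40.35 MHz, 48.45 MHz.
Within [8.9 MHz, 30.15 MHz]: 15.15 MHz, 18.15 MHz, 26.25 MHz, 29.25 MHz.

15.15 MHz, 18.15 MHz, 26.25 MHz, 29.25 MHz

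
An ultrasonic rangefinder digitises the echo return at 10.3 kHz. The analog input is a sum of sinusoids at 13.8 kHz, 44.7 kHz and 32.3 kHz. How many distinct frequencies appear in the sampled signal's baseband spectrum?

2

fs/2 = 5.15 kHz.
13.8 kHz mod fs = 3.5 kHz.
3.5 kHz ≤ fs/2 = 5.15 kHz, appears at 3.5 kHz.
44.7 kHz mod fs = 3.5 kHz.
3.5 kHz ≤ fs/2 = 5.15 kHz, appears at 3.5 kHz.
32.3 kHz mod fs = 1.4 kHz.
1.4 kHz ≤ fs/2 = 5.15 kHz, appears at 1.4 kHz.
Distinct values: {1.4 kHz, 3.5 kHz} → 2.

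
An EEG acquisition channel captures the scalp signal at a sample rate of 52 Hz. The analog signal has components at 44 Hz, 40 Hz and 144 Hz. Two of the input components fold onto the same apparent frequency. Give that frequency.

12 Hz

fs/2 = 26 Hz.
44 Hz > fs/2 = 26 Hz, folds to fs − 44 Hz = 8 Hz.
40 Hz > fs/2 = 26 Hz, folds to fs − 40 Hz = 12 Hz.
144 Hz mod fs = 40 Hz.
40 Hz > fs/2 = 26 Hz, folds to fs − 40 Hz = 12 Hz.
40 Hz and 144 Hz both map to 12 Hz.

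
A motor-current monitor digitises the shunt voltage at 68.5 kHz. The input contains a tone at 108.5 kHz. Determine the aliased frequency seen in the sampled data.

108.5 kHz mod fs = 40 kHz.
40 kHz > fs/2 = 34.25 kHz, folds to fs − 40 kHz = 28.5 kHz.

28.5 kHz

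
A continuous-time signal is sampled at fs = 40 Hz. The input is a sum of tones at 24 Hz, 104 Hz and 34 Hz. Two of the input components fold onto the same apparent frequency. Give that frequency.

fs/2 = 20 Hz.
24 Hz > fs/2 = 20 Hz, folds to fs − 24 Hz = 16 Hz.
104 Hz mod fs = 24 Hz.
24 Hz > fs/2 = 20 Hz, folds to fs − 24 Hz = 16 Hz.
34 Hz > fs/2 = 20 Hz, folds to fs − 34 Hz = 6 Hz.
24 Hz and 104 Hz both map to 16 Hz.

16 Hz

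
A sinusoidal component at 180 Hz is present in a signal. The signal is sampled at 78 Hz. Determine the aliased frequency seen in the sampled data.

180 Hz mod fs = 24 Hz.
24 Hz ≤ fs/2 = 39 Hz, appears at 24 Hz.

24 Hz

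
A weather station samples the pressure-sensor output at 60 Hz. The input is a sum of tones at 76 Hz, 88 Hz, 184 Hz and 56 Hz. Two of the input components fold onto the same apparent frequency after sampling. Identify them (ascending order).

fs/2 = 30 Hz.
76 Hz mod fs = 16 Hz.
16 Hz ≤ fs/2 = 30 Hz, appears at 16 Hz.
88 Hz mod fs = 28 Hz.
28 Hz ≤ fs/2 = 30 Hz, appears at 28 Hz.
184 Hz mod fs = 4 Hz.
4 Hz ≤ fs/2 = 30 Hz, appears at 4 Hz.
56 Hz > fs/2 = 30 Hz, folds to fs − 56 Hz = 4 Hz.
56 Hz and 184 Hz both map to 4 Hz.

56 Hz, 184 Hz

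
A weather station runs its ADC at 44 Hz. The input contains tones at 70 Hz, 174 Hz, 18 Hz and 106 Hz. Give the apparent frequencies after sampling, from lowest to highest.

2 Hz, 18 Hz

fs/2 = 22 Hz.
70 Hz mod fs = 26 Hz.
26 Hz > fs/2 = 22 Hz, folds to fs − 26 Hz = 18 Hz.
174 Hz mod fs = 42 Hz.
42 Hz > fs/2 = 22 Hz, folds to fs − 42 Hz = 2 Hz.
18 Hz ≤ fs/2 = 22 Hz, passes unchanged.
106 Hz mod fs = 18 Hz.
18 Hz ≤ fs/2 = 22 Hz, appears at 18 Hz.
Distinct values: {2 Hz, 18 Hz}.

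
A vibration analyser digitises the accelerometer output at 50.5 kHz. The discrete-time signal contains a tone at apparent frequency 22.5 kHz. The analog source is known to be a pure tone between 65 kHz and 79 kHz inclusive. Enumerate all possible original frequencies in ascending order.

Frequencies that alias to 22.5 kHz are k·fs ± 22.5 kHz for integer k ≥ 0.
k=0: 22.5 kHz.
k=1: 28 kHz, 73 kHz.
k=2: 78.5 kHz, 123.5 kHz.
k=3: 129 kHz, 174 kHz.
Within [65 kHz, 79 kHz]: 73 kHz, 78.5 kHz.

73 kHz, 78.5 kHz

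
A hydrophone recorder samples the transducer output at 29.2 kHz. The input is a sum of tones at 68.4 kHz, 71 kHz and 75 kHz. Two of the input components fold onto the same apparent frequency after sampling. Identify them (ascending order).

fs/2 = 14.6 kHz.
68.4 kHz mod fs = 10 kHz.
10 kHz ≤ fs/2 = 14.6 kHz, appears at 10 kHz.
71 kHz mod fs = 12.6 kHz.
12.6 kHz ≤ fs/2 = 14.6 kHz, appears at 12.6 kHz.
75 kHz mod fs = 16.6 kHz.
16.6 kHz > fs/2 = 14.6 kHz, folds to fs − 16.6 kHz = 12.6 kHz.
71 kHz and 75 kHz both map to 12.6 kHz.

71 kHz, 75 kHz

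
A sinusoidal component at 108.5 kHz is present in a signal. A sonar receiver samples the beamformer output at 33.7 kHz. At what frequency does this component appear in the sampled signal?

108.5 kHz mod fs = 7.4 kHz.
7.4 kHz ≤ fs/2 = 16.85 kHz, appears at 7.4 kHz.

7.4 kHz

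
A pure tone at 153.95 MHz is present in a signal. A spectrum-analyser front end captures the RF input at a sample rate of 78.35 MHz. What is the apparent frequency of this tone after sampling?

2.75 MHz

153.95 MHz mod fs = 75.6 MHz.
75.6 MHz > fs/2 = 39.175 MHz, folds to fs − 75.6 MHz = 2.75 MHz.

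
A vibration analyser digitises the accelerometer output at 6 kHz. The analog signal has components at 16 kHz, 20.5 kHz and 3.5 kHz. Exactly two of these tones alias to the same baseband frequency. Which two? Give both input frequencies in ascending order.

3.5 kHz, 20.5 kHz

fs/2 = 3 kHz.
16 kHz mod fs = 4 kHz.
4 kHz > fs/2 = 3 kHz, folds to fs − 4 kHz = 2 kHz.
20.5 kHz mod fs = 2.5 kHz.
2.5 kHz ≤ fs/2 = 3 kHz, appears at 2.5 kHz.
3.5 kHz > fs/2 = 3 kHz, folds to fs − 3.5 kHz = 2.5 kHz.
3.5 kHz and 20.5 kHz both map to 2.5 kHz.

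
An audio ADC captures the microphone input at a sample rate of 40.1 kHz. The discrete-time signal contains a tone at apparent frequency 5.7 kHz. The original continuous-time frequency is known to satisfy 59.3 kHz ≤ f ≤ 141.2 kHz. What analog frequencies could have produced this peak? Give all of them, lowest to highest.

Frequencies that alias to 5.7 kHz are k·fs ± 5.7 kHz for integer k ≥ 0.
k=0: 5.7 kHz.
k=1: 34.4 kHz, 45.8 kHz.
k=2: 74.5 kHz, 85.9 kHz.
k=3: 114.6 kHz, 126 kHz.
k=4: 154.7 kHz, 166.1 kHz.
Within [59.3 kHz, 141.2 kHz]: 74.5 kHz, 85.9 kHz, 114.6 kHz, 126 kHz.

74.5 kHz, 85.9 kHz, 114.6 kHz, 126 kHz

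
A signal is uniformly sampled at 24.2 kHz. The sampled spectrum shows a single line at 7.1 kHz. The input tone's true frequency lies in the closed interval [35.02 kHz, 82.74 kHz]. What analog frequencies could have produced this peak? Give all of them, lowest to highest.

Frequencies that alias to 7.1 kHz are k·fs ± 7.1 kHz for integer k ≥ 0.
k=0: 7.1 kHz.
k=1: 17.1 kHz, 31.3 kHz.
k=2: 41.3 kHz, 55.5 kHz.
k=3: 65.5 kHz, 79.7 kHz.
k=4: 89.7 kHz, 103.9 kHz.
Within [35.02 kHz, 82.74 kHz]: 41.3 kHz, 55.5 kHz, 65.5 kHz, 79.7 kHz.

41.3 kHz, 55.5 kHz, 65.5 kHz, 79.7 kHz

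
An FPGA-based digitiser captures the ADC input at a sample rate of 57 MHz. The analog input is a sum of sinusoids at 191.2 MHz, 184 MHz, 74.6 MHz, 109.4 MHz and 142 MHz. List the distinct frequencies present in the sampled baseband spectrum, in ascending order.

fs/2 = 28.5 MHz.
191.2 MHz mod fs = 20.2 MHz.
20.2 MHz ≤ fs/2 = 28.5 MHz, appears at 20.2 MHz.
184 MHz mod fs = 13 MHz.
13 MHz ≤ fs/2 = 28.5 MHz, appears at 13 MHz.
74.6 MHz mod fs = 17.6 MHz.
17.6 MHz ≤ fs/2 = 28.5 MHz, appears at 17.6 MHz.
109.4 MHz mod fs = 52.4 MHz.
52.4 MHz > fs/2 = 28.5 MHz, folds to fs − 52.4 MHz = 4.6 MHz.
142 MHz mod fs = 28 MHz.
28 MHz ≤ fs/2 = 28.5 MHz, appears at 28 MHz.
Distinct values: {4.6 MHz, 13 MHz, 17.6 MHz, 20.2 MHz, 28 MHz}.

4.6 MHz, 13 MHz, 17.6 MHz, 20.2 MHz, 28 MHz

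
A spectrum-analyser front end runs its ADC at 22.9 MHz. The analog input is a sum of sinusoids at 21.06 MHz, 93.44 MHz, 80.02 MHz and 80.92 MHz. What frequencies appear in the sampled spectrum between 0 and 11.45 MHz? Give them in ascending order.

1.84 MHz, 10.68 MHz, 11.32 MHz

fs/2 = 11.45 MHz.
21.06 MHz > fs/2 = 11.45 MHz, folds to fs − 21.06 MHz = 1.84 MHz.
93.44 MHz mod fs = 1.84 MHz.
1.84 MHz ≤ fs/2 = 11.45 MHz, appears at 1.84 MHz.
80.02 MHz mod fs = 11.32 MHz.
11.32 MHz ≤ fs/2 = 11.45 MHz, appears at 11.32 MHz.
80.92 MHz mod fs = 12.22 MHz.
12.22 MHz > fs/2 = 11.45 MHz, folds to fs − 12.22 MHz = 10.68 MHz.
Distinct values: {1.84 MHz, 10.68 MHz, 11.32 MHz}.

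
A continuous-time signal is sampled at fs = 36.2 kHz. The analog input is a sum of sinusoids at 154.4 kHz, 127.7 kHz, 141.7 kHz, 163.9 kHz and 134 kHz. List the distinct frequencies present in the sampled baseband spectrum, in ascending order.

3.1 kHz, 9.6 kHz, 10.8 kHz, 17.1 kHz

fs/2 = 18.1 kHz.
154.4 kHz mod fs = 9.6 kHz.
9.6 kHz ≤ fs/2 = 18.1 kHz, appears at 9.6 kHz.
127.7 kHz mod fs = 19.1 kHz.
19.1 kHz > fs/2 = 18.1 kHz, folds to fs − 19.1 kHz = 17.1 kHz.
141.7 kHz mod fs = 33.1 kHz.
33.1 kHz > fs/2 = 18.1 kHz, folds to fs − 33.1 kHz = 3.1 kHz.
163.9 kHz mod fs = 19.1 kHz.
19.1 kHz > fs/2 = 18.1 kHz, folds to fs − 19.1 kHz = 17.1 kHz.
134 kHz mod fs = 25.4 kHz.
25.4 kHz > fs/2 = 18.1 kHz, folds to fs − 25.4 kHz = 10.8 kHz.
Distinct values: {3.1 kHz, 9.6 kHz, 10.8 kHz, 17.1 kHz}.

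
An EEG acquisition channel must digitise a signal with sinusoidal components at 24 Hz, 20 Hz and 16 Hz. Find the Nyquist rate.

48 Hz

Highest-frequency component: 24 Hz.
Nyquist rate = 2 × 24 Hz = 48 Hz.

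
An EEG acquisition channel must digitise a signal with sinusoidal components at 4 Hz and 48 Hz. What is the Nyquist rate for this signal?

96 Hz

Highest-frequency component: 48 Hz.
Nyquist rate = 2 × 48 Hz = 96 Hz.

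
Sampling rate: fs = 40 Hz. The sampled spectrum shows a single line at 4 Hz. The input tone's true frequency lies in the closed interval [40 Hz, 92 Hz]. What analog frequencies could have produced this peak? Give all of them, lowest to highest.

44 Hz, 76 Hz, 84 Hz

Frequencies that alias to 4 Hz are k·fs ± 4 Hz for integer k ≥ 0.
k=0: 4 Hz.
k=1: 36 Hz, 44 Hz.
k=2: 76 Hz, 84 Hz.
k=3: 116 Hz, 124 Hz.
Within [40 Hz, 92 Hz]: 44 Hz, 76 Hz, 84 Hz.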